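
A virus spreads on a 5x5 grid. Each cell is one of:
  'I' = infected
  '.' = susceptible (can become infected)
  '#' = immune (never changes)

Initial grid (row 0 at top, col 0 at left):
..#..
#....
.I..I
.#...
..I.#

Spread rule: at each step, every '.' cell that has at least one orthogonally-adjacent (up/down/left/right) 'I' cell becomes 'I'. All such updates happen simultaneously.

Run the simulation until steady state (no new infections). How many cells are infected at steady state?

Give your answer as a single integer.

Step 0 (initial): 3 infected
Step 1: +9 new -> 12 infected
Step 2: +7 new -> 19 infected
Step 3: +2 new -> 21 infected
Step 4: +0 new -> 21 infected

Answer: 21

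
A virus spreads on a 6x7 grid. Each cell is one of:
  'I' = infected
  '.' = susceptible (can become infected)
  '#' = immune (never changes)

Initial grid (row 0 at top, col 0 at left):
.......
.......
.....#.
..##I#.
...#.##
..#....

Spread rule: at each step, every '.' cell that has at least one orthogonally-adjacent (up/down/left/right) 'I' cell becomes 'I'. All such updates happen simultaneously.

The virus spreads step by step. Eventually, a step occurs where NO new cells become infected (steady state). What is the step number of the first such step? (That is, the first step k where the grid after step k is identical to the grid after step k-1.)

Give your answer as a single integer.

Step 0 (initial): 1 infected
Step 1: +2 new -> 3 infected
Step 2: +3 new -> 6 infected
Step 3: +6 new -> 12 infected
Step 4: +6 new -> 18 infected
Step 5: +6 new -> 24 infected
Step 6: +5 new -> 29 infected
Step 7: +4 new -> 33 infected
Step 8: +1 new -> 34 infected
Step 9: +0 new -> 34 infected

Answer: 9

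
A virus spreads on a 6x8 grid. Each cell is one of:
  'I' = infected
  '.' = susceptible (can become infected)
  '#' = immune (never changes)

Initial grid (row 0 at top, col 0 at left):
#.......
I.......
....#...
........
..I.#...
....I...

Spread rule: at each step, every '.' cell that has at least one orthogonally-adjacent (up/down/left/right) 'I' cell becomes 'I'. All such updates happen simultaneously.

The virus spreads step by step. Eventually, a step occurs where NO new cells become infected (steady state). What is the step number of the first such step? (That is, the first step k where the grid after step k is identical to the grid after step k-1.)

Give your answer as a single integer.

Step 0 (initial): 3 infected
Step 1: +8 new -> 11 infected
Step 2: +11 new -> 22 infected
Step 3: +8 new -> 30 infected
Step 4: +5 new -> 35 infected
Step 5: +4 new -> 39 infected
Step 6: +3 new -> 42 infected
Step 7: +2 new -> 44 infected
Step 8: +1 new -> 45 infected
Step 9: +0 new -> 45 infected

Answer: 9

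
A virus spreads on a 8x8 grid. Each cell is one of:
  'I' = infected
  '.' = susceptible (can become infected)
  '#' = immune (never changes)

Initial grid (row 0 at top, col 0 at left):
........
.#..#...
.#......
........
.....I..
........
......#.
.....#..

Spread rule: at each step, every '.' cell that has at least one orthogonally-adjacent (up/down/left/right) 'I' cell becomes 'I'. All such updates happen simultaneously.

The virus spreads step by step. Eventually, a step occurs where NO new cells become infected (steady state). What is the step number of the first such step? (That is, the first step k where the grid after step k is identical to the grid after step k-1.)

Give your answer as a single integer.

Answer: 10

Derivation:
Step 0 (initial): 1 infected
Step 1: +4 new -> 5 infected
Step 2: +8 new -> 13 infected
Step 3: +9 new -> 22 infected
Step 4: +10 new -> 32 infected
Step 5: +11 new -> 43 infected
Step 6: +8 new -> 51 infected
Step 7: +4 new -> 55 infected
Step 8: +3 new -> 58 infected
Step 9: +1 new -> 59 infected
Step 10: +0 new -> 59 infected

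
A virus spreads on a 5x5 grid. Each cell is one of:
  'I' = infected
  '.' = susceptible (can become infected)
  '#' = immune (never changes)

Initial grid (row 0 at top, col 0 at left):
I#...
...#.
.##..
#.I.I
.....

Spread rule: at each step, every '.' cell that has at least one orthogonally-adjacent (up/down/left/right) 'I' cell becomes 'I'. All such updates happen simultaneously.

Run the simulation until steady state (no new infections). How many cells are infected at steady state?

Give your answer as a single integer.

Answer: 20

Derivation:
Step 0 (initial): 3 infected
Step 1: +6 new -> 9 infected
Step 2: +6 new -> 15 infected
Step 3: +3 new -> 18 infected
Step 4: +2 new -> 20 infected
Step 5: +0 new -> 20 infected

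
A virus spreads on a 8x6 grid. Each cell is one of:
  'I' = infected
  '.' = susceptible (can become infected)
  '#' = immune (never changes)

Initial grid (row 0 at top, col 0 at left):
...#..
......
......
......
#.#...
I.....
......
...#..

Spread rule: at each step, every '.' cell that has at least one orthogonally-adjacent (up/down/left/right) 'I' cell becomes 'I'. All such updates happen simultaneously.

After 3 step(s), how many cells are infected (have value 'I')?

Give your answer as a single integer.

Step 0 (initial): 1 infected
Step 1: +2 new -> 3 infected
Step 2: +4 new -> 7 infected
Step 3: +4 new -> 11 infected

Answer: 11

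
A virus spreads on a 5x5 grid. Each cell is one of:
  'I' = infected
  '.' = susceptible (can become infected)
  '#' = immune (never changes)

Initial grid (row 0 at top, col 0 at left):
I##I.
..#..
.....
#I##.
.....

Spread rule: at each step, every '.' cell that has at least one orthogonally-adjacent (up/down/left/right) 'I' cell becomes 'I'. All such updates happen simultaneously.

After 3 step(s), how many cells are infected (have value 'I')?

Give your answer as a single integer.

Step 0 (initial): 3 infected
Step 1: +5 new -> 8 infected
Step 2: +7 new -> 15 infected
Step 3: +2 new -> 17 infected

Answer: 17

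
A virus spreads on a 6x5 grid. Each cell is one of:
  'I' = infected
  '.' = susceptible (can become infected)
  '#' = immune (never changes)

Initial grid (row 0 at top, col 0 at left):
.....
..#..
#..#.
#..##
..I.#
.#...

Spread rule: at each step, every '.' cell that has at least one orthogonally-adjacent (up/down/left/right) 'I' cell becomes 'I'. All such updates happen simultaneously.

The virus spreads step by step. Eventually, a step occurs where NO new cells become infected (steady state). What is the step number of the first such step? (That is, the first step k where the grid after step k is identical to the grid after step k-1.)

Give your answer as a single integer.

Step 0 (initial): 1 infected
Step 1: +4 new -> 5 infected
Step 2: +4 new -> 9 infected
Step 3: +3 new -> 12 infected
Step 4: +1 new -> 13 infected
Step 5: +2 new -> 15 infected
Step 6: +2 new -> 17 infected
Step 7: +1 new -> 18 infected
Step 8: +2 new -> 20 infected
Step 9: +1 new -> 21 infected
Step 10: +1 new -> 22 infected
Step 11: +0 new -> 22 infected

Answer: 11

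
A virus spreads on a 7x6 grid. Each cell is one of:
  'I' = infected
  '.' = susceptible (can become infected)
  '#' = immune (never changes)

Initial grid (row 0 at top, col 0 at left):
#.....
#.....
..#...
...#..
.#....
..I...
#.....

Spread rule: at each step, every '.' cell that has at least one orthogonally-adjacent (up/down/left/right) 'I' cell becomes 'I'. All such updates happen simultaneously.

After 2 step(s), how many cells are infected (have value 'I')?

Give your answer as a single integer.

Answer: 11

Derivation:
Step 0 (initial): 1 infected
Step 1: +4 new -> 5 infected
Step 2: +6 new -> 11 infected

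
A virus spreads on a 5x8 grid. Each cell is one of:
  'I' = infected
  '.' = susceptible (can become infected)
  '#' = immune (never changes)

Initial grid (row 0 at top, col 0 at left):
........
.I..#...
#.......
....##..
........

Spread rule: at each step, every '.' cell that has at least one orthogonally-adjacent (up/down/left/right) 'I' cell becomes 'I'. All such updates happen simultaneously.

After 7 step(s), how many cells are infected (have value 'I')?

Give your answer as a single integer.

Step 0 (initial): 1 infected
Step 1: +4 new -> 5 infected
Step 2: +5 new -> 10 infected
Step 3: +5 new -> 15 infected
Step 4: +5 new -> 20 infected
Step 5: +3 new -> 23 infected
Step 6: +4 new -> 27 infected
Step 7: +5 new -> 32 infected

Answer: 32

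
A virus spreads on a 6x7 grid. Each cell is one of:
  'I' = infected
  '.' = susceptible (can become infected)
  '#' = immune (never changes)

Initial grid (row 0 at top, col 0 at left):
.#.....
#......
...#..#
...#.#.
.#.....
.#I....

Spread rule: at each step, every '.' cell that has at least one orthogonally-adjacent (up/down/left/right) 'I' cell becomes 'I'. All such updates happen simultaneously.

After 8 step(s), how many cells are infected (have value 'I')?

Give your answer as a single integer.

Answer: 32

Derivation:
Step 0 (initial): 1 infected
Step 1: +2 new -> 3 infected
Step 2: +3 new -> 6 infected
Step 3: +4 new -> 10 infected
Step 4: +6 new -> 16 infected
Step 5: +7 new -> 23 infected
Step 6: +5 new -> 28 infected
Step 7: +2 new -> 30 infected
Step 8: +2 new -> 32 infected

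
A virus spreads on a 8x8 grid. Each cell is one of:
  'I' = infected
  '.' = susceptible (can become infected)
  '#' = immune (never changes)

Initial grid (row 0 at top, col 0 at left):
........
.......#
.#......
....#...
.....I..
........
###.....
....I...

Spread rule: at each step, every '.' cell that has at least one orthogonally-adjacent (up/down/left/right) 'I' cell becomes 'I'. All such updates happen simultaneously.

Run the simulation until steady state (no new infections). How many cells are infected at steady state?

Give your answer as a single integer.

Step 0 (initial): 2 infected
Step 1: +7 new -> 9 infected
Step 2: +10 new -> 19 infected
Step 3: +11 new -> 30 infected
Step 4: +10 new -> 40 infected
Step 5: +7 new -> 47 infected
Step 6: +5 new -> 52 infected
Step 7: +3 new -> 55 infected
Step 8: +2 new -> 57 infected
Step 9: +1 new -> 58 infected
Step 10: +0 new -> 58 infected

Answer: 58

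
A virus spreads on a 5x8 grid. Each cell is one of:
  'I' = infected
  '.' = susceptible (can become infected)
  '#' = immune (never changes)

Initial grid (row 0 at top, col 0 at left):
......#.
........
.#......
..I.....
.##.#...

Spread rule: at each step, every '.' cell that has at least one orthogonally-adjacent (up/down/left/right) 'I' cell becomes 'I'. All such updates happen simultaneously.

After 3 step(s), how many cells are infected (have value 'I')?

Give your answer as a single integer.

Step 0 (initial): 1 infected
Step 1: +3 new -> 4 infected
Step 2: +5 new -> 9 infected
Step 3: +7 new -> 16 infected

Answer: 16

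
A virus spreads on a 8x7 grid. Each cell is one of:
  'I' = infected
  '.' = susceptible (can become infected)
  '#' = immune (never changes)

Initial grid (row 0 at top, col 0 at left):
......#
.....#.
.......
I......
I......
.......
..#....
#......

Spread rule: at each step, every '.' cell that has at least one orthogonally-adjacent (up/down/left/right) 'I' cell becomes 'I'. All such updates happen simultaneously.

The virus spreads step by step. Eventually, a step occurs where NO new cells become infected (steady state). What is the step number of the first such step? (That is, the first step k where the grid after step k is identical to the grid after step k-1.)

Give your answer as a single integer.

Answer: 10

Derivation:
Step 0 (initial): 2 infected
Step 1: +4 new -> 6 infected
Step 2: +6 new -> 12 infected
Step 3: +7 new -> 19 infected
Step 4: +7 new -> 26 infected
Step 5: +8 new -> 34 infected
Step 6: +8 new -> 42 infected
Step 7: +5 new -> 47 infected
Step 8: +4 new -> 51 infected
Step 9: +1 new -> 52 infected
Step 10: +0 new -> 52 infected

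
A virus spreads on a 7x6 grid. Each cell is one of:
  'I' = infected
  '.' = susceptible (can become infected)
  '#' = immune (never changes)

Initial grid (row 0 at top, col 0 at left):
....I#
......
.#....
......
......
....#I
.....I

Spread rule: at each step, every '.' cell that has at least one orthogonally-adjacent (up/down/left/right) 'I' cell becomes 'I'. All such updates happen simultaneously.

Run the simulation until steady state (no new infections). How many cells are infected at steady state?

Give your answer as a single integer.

Step 0 (initial): 3 infected
Step 1: +4 new -> 7 infected
Step 2: +7 new -> 14 infected
Step 3: +8 new -> 22 infected
Step 4: +7 new -> 29 infected
Step 5: +5 new -> 34 infected
Step 6: +4 new -> 38 infected
Step 7: +1 new -> 39 infected
Step 8: +0 new -> 39 infected

Answer: 39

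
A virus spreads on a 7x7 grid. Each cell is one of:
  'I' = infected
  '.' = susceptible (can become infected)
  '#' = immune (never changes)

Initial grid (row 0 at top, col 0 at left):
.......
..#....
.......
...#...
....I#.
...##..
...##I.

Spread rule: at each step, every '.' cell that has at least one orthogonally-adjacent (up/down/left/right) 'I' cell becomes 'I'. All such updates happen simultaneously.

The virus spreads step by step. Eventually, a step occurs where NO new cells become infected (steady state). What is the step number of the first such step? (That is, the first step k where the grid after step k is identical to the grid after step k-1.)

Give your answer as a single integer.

Answer: 9

Derivation:
Step 0 (initial): 2 infected
Step 1: +4 new -> 6 infected
Step 2: +4 new -> 10 infected
Step 3: +8 new -> 18 infected
Step 4: +9 new -> 27 infected
Step 5: +7 new -> 34 infected
Step 6: +5 new -> 39 infected
Step 7: +2 new -> 41 infected
Step 8: +1 new -> 42 infected
Step 9: +0 new -> 42 infected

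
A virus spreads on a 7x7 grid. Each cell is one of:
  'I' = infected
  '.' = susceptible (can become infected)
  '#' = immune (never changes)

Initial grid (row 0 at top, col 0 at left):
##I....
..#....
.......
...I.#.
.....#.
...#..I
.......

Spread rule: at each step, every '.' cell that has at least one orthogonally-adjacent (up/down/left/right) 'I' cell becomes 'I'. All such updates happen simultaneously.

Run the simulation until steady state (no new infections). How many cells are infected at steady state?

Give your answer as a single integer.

Answer: 43

Derivation:
Step 0 (initial): 3 infected
Step 1: +8 new -> 11 infected
Step 2: +10 new -> 21 infected
Step 3: +9 new -> 30 infected
Step 4: +9 new -> 39 infected
Step 5: +3 new -> 42 infected
Step 6: +1 new -> 43 infected
Step 7: +0 new -> 43 infected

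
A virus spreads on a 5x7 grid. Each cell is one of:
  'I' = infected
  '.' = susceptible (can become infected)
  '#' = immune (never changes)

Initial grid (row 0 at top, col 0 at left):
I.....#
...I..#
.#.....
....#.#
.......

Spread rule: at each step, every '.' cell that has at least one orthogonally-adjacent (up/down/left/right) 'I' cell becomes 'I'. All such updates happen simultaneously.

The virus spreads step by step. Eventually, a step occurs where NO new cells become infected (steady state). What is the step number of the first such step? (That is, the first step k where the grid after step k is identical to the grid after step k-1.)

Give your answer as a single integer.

Step 0 (initial): 2 infected
Step 1: +6 new -> 8 infected
Step 2: +8 new -> 16 infected
Step 3: +5 new -> 21 infected
Step 4: +6 new -> 27 infected
Step 5: +2 new -> 29 infected
Step 6: +1 new -> 30 infected
Step 7: +0 new -> 30 infected

Answer: 7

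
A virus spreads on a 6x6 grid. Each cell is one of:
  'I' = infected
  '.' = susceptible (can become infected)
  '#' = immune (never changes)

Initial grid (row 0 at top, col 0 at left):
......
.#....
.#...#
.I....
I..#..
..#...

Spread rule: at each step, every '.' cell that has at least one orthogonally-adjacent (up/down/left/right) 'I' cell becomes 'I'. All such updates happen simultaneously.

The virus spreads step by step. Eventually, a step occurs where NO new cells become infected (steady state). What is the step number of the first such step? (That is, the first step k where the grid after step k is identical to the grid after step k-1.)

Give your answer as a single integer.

Step 0 (initial): 2 infected
Step 1: +4 new -> 6 infected
Step 2: +5 new -> 11 infected
Step 3: +4 new -> 15 infected
Step 4: +6 new -> 21 infected
Step 5: +5 new -> 26 infected
Step 6: +4 new -> 30 infected
Step 7: +1 new -> 31 infected
Step 8: +0 new -> 31 infected

Answer: 8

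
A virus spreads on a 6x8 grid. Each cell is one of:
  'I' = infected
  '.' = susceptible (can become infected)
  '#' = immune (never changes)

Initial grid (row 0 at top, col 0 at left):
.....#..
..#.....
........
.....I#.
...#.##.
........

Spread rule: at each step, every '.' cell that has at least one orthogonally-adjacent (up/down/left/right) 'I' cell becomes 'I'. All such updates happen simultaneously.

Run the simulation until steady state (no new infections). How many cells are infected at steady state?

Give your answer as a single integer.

Step 0 (initial): 1 infected
Step 1: +2 new -> 3 infected
Step 2: +5 new -> 8 infected
Step 3: +6 new -> 14 infected
Step 4: +10 new -> 24 infected
Step 5: +8 new -> 32 infected
Step 6: +6 new -> 38 infected
Step 7: +3 new -> 41 infected
Step 8: +1 new -> 42 infected
Step 9: +0 new -> 42 infected

Answer: 42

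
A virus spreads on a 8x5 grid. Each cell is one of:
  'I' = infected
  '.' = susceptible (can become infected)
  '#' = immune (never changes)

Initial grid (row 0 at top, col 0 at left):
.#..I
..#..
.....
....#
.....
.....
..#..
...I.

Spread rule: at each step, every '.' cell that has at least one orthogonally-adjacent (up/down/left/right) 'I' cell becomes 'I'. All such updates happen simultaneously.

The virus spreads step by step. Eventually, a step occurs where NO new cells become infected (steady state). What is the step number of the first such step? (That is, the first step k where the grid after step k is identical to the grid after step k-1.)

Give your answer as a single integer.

Step 0 (initial): 2 infected
Step 1: +5 new -> 7 infected
Step 2: +6 new -> 13 infected
Step 3: +6 new -> 19 infected
Step 4: +6 new -> 25 infected
Step 5: +4 new -> 29 infected
Step 6: +4 new -> 33 infected
Step 7: +2 new -> 35 infected
Step 8: +1 new -> 36 infected
Step 9: +0 new -> 36 infected

Answer: 9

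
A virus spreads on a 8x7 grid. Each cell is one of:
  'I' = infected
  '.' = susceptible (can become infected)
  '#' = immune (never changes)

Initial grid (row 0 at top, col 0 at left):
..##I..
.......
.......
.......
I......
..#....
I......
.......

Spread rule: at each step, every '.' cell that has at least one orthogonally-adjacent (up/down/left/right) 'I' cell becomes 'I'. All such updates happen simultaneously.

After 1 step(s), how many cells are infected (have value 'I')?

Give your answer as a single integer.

Step 0 (initial): 3 infected
Step 1: +7 new -> 10 infected

Answer: 10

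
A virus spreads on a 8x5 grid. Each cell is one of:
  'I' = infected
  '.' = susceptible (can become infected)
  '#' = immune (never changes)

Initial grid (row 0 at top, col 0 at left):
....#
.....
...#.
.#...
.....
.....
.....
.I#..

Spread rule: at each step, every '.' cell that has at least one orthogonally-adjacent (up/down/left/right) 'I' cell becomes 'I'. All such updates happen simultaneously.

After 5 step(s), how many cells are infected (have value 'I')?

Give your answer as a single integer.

Step 0 (initial): 1 infected
Step 1: +2 new -> 3 infected
Step 2: +3 new -> 6 infected
Step 3: +4 new -> 10 infected
Step 4: +5 new -> 15 infected
Step 5: +5 new -> 20 infected

Answer: 20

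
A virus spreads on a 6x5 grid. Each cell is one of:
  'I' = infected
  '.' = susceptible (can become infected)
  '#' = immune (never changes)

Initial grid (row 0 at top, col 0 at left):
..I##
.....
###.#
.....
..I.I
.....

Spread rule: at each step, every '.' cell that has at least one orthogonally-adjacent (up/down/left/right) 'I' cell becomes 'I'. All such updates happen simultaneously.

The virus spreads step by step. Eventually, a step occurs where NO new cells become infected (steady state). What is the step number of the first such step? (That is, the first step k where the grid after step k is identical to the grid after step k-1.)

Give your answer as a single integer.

Step 0 (initial): 3 infected
Step 1: +8 new -> 11 infected
Step 2: +8 new -> 19 infected
Step 3: +5 new -> 24 infected
Step 4: +0 new -> 24 infected

Answer: 4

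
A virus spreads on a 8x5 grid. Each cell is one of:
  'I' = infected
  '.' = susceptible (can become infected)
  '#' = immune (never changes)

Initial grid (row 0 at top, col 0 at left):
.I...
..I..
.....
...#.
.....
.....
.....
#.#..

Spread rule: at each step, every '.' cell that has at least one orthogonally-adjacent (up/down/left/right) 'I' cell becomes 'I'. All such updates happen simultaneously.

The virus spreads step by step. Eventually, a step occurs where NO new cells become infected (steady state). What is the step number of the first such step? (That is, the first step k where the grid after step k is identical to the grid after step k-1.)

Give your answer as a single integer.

Step 0 (initial): 2 infected
Step 1: +5 new -> 7 infected
Step 2: +6 new -> 13 infected
Step 3: +5 new -> 18 infected
Step 4: +5 new -> 23 infected
Step 5: +5 new -> 28 infected
Step 6: +4 new -> 32 infected
Step 7: +4 new -> 36 infected
Step 8: +1 new -> 37 infected
Step 9: +0 new -> 37 infected

Answer: 9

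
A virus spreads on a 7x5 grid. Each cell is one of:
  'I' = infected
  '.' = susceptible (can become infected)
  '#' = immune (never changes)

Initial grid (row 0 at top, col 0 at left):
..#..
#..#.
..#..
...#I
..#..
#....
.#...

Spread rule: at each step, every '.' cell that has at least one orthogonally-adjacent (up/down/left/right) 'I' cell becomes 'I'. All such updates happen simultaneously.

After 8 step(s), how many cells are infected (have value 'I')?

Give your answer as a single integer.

Step 0 (initial): 1 infected
Step 1: +2 new -> 3 infected
Step 2: +4 new -> 7 infected
Step 3: +3 new -> 10 infected
Step 4: +3 new -> 13 infected
Step 5: +2 new -> 15 infected
Step 6: +1 new -> 16 infected
Step 7: +2 new -> 18 infected
Step 8: +3 new -> 21 infected

Answer: 21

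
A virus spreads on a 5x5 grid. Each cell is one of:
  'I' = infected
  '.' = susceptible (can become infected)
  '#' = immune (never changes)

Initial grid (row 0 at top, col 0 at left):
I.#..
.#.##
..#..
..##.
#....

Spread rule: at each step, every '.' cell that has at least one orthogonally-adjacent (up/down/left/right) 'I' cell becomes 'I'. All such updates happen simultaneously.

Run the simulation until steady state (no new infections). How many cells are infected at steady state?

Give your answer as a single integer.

Answer: 14

Derivation:
Step 0 (initial): 1 infected
Step 1: +2 new -> 3 infected
Step 2: +1 new -> 4 infected
Step 3: +2 new -> 6 infected
Step 4: +1 new -> 7 infected
Step 5: +1 new -> 8 infected
Step 6: +1 new -> 9 infected
Step 7: +1 new -> 10 infected
Step 8: +1 new -> 11 infected
Step 9: +1 new -> 12 infected
Step 10: +1 new -> 13 infected
Step 11: +1 new -> 14 infected
Step 12: +0 new -> 14 infected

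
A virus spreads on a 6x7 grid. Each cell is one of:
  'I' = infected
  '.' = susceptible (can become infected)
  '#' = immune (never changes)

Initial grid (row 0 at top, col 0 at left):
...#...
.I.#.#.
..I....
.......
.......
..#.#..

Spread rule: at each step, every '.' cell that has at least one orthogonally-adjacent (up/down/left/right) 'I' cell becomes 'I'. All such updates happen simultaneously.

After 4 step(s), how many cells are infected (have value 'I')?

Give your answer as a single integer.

Answer: 28

Derivation:
Step 0 (initial): 2 infected
Step 1: +6 new -> 8 infected
Step 2: +7 new -> 15 infected
Step 3: +6 new -> 21 infected
Step 4: +7 new -> 28 infected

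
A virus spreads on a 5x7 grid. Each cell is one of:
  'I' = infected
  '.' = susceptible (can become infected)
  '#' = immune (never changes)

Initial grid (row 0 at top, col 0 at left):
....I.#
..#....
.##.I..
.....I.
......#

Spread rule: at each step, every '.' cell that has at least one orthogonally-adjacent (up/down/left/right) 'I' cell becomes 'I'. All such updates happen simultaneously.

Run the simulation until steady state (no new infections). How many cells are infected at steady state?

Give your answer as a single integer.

Step 0 (initial): 3 infected
Step 1: +8 new -> 11 infected
Step 2: +6 new -> 17 infected
Step 3: +4 new -> 21 infected
Step 4: +4 new -> 25 infected
Step 5: +3 new -> 28 infected
Step 6: +2 new -> 30 infected
Step 7: +0 new -> 30 infected

Answer: 30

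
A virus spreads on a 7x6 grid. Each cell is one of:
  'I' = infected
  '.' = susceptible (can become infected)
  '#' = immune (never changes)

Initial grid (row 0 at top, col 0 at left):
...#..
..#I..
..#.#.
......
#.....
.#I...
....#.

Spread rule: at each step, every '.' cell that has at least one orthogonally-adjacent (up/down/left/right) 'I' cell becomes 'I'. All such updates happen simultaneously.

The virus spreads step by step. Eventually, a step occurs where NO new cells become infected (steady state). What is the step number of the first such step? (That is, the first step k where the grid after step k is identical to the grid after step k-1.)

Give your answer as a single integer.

Step 0 (initial): 2 infected
Step 1: +5 new -> 7 infected
Step 2: +9 new -> 16 infected
Step 3: +7 new -> 23 infected
Step 4: +6 new -> 29 infected
Step 5: +2 new -> 31 infected
Step 6: +2 new -> 33 infected
Step 7: +2 new -> 35 infected
Step 8: +0 new -> 35 infected

Answer: 8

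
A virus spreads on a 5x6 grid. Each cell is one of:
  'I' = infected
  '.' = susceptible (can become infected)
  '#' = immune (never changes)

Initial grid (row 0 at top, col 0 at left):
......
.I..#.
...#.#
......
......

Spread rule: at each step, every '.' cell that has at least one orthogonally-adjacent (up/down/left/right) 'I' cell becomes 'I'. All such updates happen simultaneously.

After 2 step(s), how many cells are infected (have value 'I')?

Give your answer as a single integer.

Answer: 11

Derivation:
Step 0 (initial): 1 infected
Step 1: +4 new -> 5 infected
Step 2: +6 new -> 11 infected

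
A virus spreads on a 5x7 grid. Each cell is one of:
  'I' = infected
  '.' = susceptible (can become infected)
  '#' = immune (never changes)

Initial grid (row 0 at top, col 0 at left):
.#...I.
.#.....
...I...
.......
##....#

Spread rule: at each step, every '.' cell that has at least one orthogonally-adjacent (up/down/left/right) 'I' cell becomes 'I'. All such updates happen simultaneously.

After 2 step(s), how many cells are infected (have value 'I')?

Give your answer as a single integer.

Step 0 (initial): 2 infected
Step 1: +7 new -> 9 infected
Step 2: +9 new -> 18 infected

Answer: 18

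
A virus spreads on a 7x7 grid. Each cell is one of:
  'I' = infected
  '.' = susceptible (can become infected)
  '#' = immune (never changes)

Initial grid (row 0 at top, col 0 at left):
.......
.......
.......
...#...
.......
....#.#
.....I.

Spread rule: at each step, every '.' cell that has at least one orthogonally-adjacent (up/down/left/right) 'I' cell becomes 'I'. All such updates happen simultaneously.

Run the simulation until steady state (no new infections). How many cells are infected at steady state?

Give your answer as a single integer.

Answer: 46

Derivation:
Step 0 (initial): 1 infected
Step 1: +3 new -> 4 infected
Step 2: +2 new -> 6 infected
Step 3: +5 new -> 11 infected
Step 4: +6 new -> 17 infected
Step 5: +6 new -> 23 infected
Step 6: +7 new -> 30 infected
Step 7: +6 new -> 36 infected
Step 8: +4 new -> 40 infected
Step 9: +3 new -> 43 infected
Step 10: +2 new -> 45 infected
Step 11: +1 new -> 46 infected
Step 12: +0 new -> 46 infected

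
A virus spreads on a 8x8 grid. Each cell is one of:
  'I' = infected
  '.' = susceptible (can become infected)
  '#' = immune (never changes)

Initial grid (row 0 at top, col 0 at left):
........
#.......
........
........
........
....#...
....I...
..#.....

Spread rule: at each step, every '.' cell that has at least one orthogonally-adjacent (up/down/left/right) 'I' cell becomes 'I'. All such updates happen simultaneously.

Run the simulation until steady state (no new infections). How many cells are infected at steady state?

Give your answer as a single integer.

Step 0 (initial): 1 infected
Step 1: +3 new -> 4 infected
Step 2: +6 new -> 10 infected
Step 3: +7 new -> 17 infected
Step 4: +10 new -> 27 infected
Step 5: +9 new -> 36 infected
Step 6: +8 new -> 44 infected
Step 7: +8 new -> 52 infected
Step 8: +6 new -> 58 infected
Step 9: +2 new -> 60 infected
Step 10: +1 new -> 61 infected
Step 11: +0 new -> 61 infected

Answer: 61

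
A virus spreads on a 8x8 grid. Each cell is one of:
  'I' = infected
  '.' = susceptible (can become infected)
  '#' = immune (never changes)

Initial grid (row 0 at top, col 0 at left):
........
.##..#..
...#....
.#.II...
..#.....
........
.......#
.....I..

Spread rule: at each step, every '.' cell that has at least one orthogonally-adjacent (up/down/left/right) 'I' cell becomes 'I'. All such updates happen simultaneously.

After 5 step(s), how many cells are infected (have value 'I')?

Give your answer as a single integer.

Answer: 52

Derivation:
Step 0 (initial): 3 infected
Step 1: +8 new -> 11 infected
Step 2: +12 new -> 23 infected
Step 3: +10 new -> 33 infected
Step 4: +10 new -> 43 infected
Step 5: +9 new -> 52 infected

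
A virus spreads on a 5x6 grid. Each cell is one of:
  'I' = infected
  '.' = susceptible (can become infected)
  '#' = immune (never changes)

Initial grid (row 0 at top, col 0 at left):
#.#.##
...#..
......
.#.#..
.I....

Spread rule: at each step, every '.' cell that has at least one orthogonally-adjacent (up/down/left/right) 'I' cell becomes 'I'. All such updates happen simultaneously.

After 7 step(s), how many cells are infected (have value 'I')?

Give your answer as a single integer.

Step 0 (initial): 1 infected
Step 1: +2 new -> 3 infected
Step 2: +3 new -> 6 infected
Step 3: +3 new -> 9 infected
Step 4: +6 new -> 15 infected
Step 5: +3 new -> 18 infected
Step 6: +3 new -> 21 infected
Step 7: +1 new -> 22 infected

Answer: 22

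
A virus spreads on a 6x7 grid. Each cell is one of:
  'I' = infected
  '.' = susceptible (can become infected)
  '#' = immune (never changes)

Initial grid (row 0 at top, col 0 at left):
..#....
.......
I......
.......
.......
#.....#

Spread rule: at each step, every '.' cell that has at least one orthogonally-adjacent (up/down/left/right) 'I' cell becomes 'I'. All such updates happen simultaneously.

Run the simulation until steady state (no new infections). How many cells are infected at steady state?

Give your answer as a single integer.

Answer: 39

Derivation:
Step 0 (initial): 1 infected
Step 1: +3 new -> 4 infected
Step 2: +5 new -> 9 infected
Step 3: +5 new -> 14 infected
Step 4: +5 new -> 19 infected
Step 5: +6 new -> 25 infected
Step 6: +6 new -> 31 infected
Step 7: +5 new -> 36 infected
Step 8: +3 new -> 39 infected
Step 9: +0 new -> 39 infected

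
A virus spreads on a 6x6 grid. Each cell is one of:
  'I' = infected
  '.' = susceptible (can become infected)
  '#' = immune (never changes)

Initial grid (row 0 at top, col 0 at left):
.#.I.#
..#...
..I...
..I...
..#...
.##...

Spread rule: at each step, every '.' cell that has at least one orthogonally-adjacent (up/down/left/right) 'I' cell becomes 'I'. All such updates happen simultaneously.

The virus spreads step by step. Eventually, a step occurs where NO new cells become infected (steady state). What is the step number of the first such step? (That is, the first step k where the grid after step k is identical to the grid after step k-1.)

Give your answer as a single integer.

Step 0 (initial): 3 infected
Step 1: +7 new -> 10 infected
Step 2: +8 new -> 18 infected
Step 3: +7 new -> 25 infected
Step 4: +4 new -> 29 infected
Step 5: +1 new -> 30 infected
Step 6: +0 new -> 30 infected

Answer: 6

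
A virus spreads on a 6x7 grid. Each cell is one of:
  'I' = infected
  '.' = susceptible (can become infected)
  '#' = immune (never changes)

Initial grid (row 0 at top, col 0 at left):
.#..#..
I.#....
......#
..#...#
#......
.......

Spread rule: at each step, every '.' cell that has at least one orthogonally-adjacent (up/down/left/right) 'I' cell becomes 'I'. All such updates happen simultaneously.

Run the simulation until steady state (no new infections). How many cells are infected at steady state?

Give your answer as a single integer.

Step 0 (initial): 1 infected
Step 1: +3 new -> 4 infected
Step 2: +2 new -> 6 infected
Step 3: +2 new -> 8 infected
Step 4: +2 new -> 10 infected
Step 5: +5 new -> 15 infected
Step 6: +7 new -> 22 infected
Step 7: +5 new -> 27 infected
Step 8: +4 new -> 31 infected
Step 9: +3 new -> 34 infected
Step 10: +1 new -> 35 infected
Step 11: +0 new -> 35 infected

Answer: 35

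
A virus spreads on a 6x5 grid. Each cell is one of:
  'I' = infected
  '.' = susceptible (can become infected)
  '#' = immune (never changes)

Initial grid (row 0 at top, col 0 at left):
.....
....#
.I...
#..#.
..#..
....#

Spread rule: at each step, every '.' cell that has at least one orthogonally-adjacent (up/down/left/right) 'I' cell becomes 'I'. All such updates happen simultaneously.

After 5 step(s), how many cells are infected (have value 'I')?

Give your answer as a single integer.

Step 0 (initial): 1 infected
Step 1: +4 new -> 5 infected
Step 2: +6 new -> 11 infected
Step 3: +6 new -> 17 infected
Step 4: +4 new -> 21 infected
Step 5: +3 new -> 24 infected

Answer: 24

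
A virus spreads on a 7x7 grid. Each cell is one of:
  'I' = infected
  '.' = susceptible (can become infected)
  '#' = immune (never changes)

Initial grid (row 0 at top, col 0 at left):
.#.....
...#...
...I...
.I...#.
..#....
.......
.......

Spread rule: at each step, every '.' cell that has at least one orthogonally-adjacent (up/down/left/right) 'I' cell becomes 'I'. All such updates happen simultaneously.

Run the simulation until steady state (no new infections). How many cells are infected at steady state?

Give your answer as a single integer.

Answer: 45

Derivation:
Step 0 (initial): 2 infected
Step 1: +7 new -> 9 infected
Step 2: +9 new -> 18 infected
Step 3: +10 new -> 28 infected
Step 4: +10 new -> 38 infected
Step 5: +4 new -> 42 infected
Step 6: +2 new -> 44 infected
Step 7: +1 new -> 45 infected
Step 8: +0 new -> 45 infected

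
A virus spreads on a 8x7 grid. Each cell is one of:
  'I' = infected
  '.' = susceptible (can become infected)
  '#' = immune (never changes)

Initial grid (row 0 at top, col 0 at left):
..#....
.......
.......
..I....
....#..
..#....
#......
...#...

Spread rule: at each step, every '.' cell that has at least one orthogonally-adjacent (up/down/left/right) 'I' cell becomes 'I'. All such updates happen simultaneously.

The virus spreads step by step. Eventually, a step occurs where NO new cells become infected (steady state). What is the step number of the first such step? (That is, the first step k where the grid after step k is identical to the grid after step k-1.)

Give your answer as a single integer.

Answer: 9

Derivation:
Step 0 (initial): 1 infected
Step 1: +4 new -> 5 infected
Step 2: +7 new -> 12 infected
Step 3: +8 new -> 20 infected
Step 4: +11 new -> 31 infected
Step 5: +9 new -> 40 infected
Step 6: +7 new -> 47 infected
Step 7: +3 new -> 50 infected
Step 8: +1 new -> 51 infected
Step 9: +0 new -> 51 infected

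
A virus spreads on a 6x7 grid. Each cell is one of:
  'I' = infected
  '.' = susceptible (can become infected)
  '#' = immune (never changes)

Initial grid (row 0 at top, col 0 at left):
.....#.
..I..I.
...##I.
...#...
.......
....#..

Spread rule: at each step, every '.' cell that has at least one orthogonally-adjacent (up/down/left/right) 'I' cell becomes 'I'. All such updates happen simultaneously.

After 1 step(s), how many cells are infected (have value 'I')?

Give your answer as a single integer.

Answer: 11

Derivation:
Step 0 (initial): 3 infected
Step 1: +8 new -> 11 infected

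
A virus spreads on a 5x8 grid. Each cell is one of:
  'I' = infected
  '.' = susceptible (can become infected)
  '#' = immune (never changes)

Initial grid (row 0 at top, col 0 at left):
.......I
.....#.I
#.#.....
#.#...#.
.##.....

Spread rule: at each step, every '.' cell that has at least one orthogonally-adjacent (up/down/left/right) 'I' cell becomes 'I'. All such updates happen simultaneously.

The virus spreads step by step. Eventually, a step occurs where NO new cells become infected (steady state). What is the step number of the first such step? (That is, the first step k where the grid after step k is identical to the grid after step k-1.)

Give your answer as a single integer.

Step 0 (initial): 2 infected
Step 1: +3 new -> 5 infected
Step 2: +3 new -> 8 infected
Step 3: +3 new -> 11 infected
Step 4: +5 new -> 16 infected
Step 5: +5 new -> 21 infected
Step 6: +4 new -> 25 infected
Step 7: +3 new -> 28 infected
Step 8: +2 new -> 30 infected
Step 9: +1 new -> 31 infected
Step 10: +0 new -> 31 infected

Answer: 10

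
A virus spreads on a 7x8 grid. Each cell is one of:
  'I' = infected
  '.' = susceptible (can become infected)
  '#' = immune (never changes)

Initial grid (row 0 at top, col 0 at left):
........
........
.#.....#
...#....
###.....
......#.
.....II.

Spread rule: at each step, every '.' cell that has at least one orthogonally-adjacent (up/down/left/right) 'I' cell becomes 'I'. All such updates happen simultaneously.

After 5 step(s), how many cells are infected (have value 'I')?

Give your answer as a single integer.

Answer: 27

Derivation:
Step 0 (initial): 2 infected
Step 1: +3 new -> 5 infected
Step 2: +4 new -> 9 infected
Step 3: +6 new -> 15 infected
Step 4: +7 new -> 22 infected
Step 5: +5 new -> 27 infected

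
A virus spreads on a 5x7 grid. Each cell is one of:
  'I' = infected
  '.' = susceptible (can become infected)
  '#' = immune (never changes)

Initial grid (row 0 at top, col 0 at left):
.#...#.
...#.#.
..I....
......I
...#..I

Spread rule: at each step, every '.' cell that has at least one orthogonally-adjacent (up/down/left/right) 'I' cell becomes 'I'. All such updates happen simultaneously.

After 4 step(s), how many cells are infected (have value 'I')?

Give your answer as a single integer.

Answer: 30

Derivation:
Step 0 (initial): 3 infected
Step 1: +7 new -> 10 infected
Step 2: +11 new -> 21 infected
Step 3: +6 new -> 27 infected
Step 4: +3 new -> 30 infected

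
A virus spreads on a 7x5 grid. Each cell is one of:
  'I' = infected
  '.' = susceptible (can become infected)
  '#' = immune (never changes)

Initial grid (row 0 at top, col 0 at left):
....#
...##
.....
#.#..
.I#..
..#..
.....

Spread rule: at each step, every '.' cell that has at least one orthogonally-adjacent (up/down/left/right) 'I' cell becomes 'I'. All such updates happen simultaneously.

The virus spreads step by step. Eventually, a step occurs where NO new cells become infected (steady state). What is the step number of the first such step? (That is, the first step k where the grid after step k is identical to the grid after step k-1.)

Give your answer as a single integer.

Step 0 (initial): 1 infected
Step 1: +3 new -> 4 infected
Step 2: +3 new -> 7 infected
Step 3: +5 new -> 12 infected
Step 4: +5 new -> 17 infected
Step 5: +6 new -> 23 infected
Step 6: +4 new -> 27 infected
Step 7: +1 new -> 28 infected
Step 8: +0 new -> 28 infected

Answer: 8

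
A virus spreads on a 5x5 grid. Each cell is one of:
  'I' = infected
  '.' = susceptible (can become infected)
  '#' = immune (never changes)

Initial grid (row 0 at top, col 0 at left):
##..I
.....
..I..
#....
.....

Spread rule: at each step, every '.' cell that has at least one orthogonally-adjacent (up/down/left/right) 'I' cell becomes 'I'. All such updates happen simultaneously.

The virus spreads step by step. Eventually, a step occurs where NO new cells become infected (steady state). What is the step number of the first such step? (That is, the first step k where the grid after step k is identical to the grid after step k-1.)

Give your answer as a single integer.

Answer: 5

Derivation:
Step 0 (initial): 2 infected
Step 1: +6 new -> 8 infected
Step 2: +8 new -> 16 infected
Step 3: +4 new -> 20 infected
Step 4: +2 new -> 22 infected
Step 5: +0 new -> 22 infected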